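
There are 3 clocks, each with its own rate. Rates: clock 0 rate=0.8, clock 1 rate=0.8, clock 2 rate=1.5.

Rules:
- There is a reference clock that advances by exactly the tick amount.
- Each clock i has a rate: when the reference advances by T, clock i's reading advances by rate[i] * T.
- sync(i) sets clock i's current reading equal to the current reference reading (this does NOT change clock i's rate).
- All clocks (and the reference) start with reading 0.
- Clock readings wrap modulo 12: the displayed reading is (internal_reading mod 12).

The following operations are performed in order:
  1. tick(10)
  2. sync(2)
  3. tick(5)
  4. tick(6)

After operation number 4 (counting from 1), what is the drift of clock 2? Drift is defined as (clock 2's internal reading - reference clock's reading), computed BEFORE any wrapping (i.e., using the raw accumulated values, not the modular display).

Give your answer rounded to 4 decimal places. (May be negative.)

After op 1 tick(10): ref=10.0000 raw=[8.0000 8.0000 15.0000]
After op 2 sync(2): ref=10.0000 raw=[8.0000 8.0000 10.0000]
After op 3 tick(5): ref=15.0000 raw=[12.0000 12.0000 17.5000]
After op 4 tick(6): ref=21.0000 raw=[16.8000 16.8000 26.5000]
Drift of clock 2 after op 4: 26.5000 - 21.0000 = 5.5000

Answer: 5.5000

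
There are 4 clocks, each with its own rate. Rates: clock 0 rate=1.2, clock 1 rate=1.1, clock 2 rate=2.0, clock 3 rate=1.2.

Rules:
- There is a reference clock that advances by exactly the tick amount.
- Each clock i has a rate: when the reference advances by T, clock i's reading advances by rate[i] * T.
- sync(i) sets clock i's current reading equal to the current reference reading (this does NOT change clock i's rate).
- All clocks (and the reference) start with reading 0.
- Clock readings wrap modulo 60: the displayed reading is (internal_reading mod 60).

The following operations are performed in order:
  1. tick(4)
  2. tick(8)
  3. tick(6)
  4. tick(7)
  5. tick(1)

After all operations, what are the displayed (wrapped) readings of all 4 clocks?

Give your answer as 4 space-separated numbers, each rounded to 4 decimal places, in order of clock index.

After op 1 tick(4): ref=4.0000 raw=[4.8000 4.4000 8.0000 4.8000]
After op 2 tick(8): ref=12.0000 raw=[14.4000 13.2000 24.0000 14.4000]
After op 3 tick(6): ref=18.0000 raw=[21.6000 19.8000 36.0000 21.6000]
After op 4 tick(7): ref=25.0000 raw=[30.0000 27.5000 50.0000 30.0000]
After op 5 tick(1): ref=26.0000 raw=[31.2000 28.6000 52.0000 31.2000]
Wrap final raw readings (mod 60): 31.2000 mod 60 = 31.2000; 28.6000 mod 60 = 28.6000; 52.0000 mod 60 = 52.0000; 31.2000 mod 60 = 31.2000

Answer: 31.2000 28.6000 52.0000 31.2000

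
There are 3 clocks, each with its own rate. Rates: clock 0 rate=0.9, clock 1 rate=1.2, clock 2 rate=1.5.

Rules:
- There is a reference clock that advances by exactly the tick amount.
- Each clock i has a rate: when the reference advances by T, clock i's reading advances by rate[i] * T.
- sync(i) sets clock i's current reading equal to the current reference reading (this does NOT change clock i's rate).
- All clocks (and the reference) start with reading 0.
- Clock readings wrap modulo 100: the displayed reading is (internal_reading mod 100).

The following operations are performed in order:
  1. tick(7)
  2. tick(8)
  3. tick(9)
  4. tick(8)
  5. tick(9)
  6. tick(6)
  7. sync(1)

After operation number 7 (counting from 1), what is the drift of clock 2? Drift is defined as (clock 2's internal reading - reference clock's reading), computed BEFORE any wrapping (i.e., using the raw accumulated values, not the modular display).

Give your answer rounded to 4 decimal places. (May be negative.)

Answer: 23.5000

Derivation:
After op 1 tick(7): ref=7.0000 raw=[6.3000 8.4000 10.5000]
After op 2 tick(8): ref=15.0000 raw=[13.5000 18.0000 22.5000]
After op 3 tick(9): ref=24.0000 raw=[21.6000 28.8000 36.0000]
After op 4 tick(8): ref=32.0000 raw=[28.8000 38.4000 48.0000]
After op 5 tick(9): ref=41.0000 raw=[36.9000 49.2000 61.5000]
After op 6 tick(6): ref=47.0000 raw=[42.3000 56.4000 70.5000]
After op 7 sync(1): ref=47.0000 raw=[42.3000 47.0000 70.5000]
Drift of clock 2 after op 7: 70.5000 - 47.0000 = 23.5000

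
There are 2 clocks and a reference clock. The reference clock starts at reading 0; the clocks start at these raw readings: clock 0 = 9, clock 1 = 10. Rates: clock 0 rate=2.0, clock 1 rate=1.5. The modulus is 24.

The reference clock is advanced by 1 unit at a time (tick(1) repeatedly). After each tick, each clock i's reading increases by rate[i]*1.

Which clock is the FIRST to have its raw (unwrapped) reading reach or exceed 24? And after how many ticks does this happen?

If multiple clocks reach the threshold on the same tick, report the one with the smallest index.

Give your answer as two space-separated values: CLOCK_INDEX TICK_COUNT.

clock 0: start=9, rate=2.0, needs 24-9 = 15; ticks = ceil(15/2.0) = ceil(7.5000) = 8; reading at tick 8 = 9 + 2.0*8 = 25.0000
clock 1: start=10, rate=1.5, needs 24-10 = 14; ticks = ceil(14/1.5) = ceil(9.3333) = 10; reading at tick 10 = 10 + 1.5*10 = 25.0000
Minimum tick count = 8; winners = [0]; smallest index = 0

Answer: 0 8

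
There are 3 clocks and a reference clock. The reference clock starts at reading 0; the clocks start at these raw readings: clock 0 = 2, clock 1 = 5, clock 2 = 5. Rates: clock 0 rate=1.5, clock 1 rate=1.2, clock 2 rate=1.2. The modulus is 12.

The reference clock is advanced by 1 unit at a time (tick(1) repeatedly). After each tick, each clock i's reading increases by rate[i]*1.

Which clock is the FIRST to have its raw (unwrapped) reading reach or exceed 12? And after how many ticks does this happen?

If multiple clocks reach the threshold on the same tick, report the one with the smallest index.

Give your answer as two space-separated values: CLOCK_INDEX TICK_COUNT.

Answer: 1 6

Derivation:
clock 0: start=2, rate=1.5, needs 12-2 = 10; ticks = ceil(10/1.5) = ceil(6.6667) = 7; reading at tick 7 = 2 + 1.5*7 = 12.5000
clock 1: start=5, rate=1.2, needs 12-5 = 7; ticks = ceil(7/1.2) = ceil(5.8333) = 6; reading at tick 6 = 5 + 1.2*6 = 12.2000
clock 2: start=5, rate=1.2, needs 12-5 = 7; ticks = ceil(7/1.2) = ceil(5.8333) = 6; reading at tick 6 = 5 + 1.2*6 = 12.2000
Minimum tick count = 6; winners = [1, 2]; smallest index = 1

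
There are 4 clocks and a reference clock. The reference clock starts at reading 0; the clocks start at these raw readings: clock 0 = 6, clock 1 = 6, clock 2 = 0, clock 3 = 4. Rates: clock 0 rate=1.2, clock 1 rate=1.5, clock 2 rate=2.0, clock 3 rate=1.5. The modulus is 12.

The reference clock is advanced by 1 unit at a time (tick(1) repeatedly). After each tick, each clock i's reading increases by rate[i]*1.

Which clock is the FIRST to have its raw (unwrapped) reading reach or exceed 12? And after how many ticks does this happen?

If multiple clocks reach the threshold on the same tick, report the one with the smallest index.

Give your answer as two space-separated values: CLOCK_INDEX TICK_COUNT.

clock 0: start=6, rate=1.2, needs 12-6 = 6; ticks = ceil(6/1.2) = ceil(5.0000) = 5; reading at tick 5 = 6 + 1.2*5 = 12.0000
clock 1: start=6, rate=1.5, needs 12-6 = 6; ticks = ceil(6/1.5) = ceil(4.0000) = 4; reading at tick 4 = 6 + 1.5*4 = 12.0000
clock 2: start=0, rate=2.0, needs 12-0 = 12; ticks = ceil(12/2.0) = ceil(6.0000) = 6; reading at tick 6 = 0 + 2.0*6 = 12.0000
clock 3: start=4, rate=1.5, needs 12-4 = 8; ticks = ceil(8/1.5) = ceil(5.3333) = 6; reading at tick 6 = 4 + 1.5*6 = 13.0000
Minimum tick count = 4; winners = [1]; smallest index = 1

Answer: 1 4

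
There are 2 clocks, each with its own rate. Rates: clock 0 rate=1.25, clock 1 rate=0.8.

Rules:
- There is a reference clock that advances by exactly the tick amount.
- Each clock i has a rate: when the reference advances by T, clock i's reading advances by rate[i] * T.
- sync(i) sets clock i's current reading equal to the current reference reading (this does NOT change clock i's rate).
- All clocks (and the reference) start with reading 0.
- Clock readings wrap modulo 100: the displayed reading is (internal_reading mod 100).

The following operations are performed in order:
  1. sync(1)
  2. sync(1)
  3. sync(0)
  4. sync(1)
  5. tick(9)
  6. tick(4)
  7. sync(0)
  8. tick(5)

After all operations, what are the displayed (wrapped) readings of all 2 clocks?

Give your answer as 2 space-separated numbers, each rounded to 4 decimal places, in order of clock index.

Answer: 19.2500 14.4000

Derivation:
After op 1 sync(1): ref=0.0000 raw=[0.0000 0.0000]
After op 2 sync(1): ref=0.0000 raw=[0.0000 0.0000]
After op 3 sync(0): ref=0.0000 raw=[0.0000 0.0000]
After op 4 sync(1): ref=0.0000 raw=[0.0000 0.0000]
After op 5 tick(9): ref=9.0000 raw=[11.2500 7.2000]
After op 6 tick(4): ref=13.0000 raw=[16.2500 10.4000]
After op 7 sync(0): ref=13.0000 raw=[13.0000 10.4000]
After op 8 tick(5): ref=18.0000 raw=[19.2500 14.4000]
Wrap final raw readings (mod 100): 19.2500 mod 100 = 19.2500; 14.4000 mod 100 = 14.4000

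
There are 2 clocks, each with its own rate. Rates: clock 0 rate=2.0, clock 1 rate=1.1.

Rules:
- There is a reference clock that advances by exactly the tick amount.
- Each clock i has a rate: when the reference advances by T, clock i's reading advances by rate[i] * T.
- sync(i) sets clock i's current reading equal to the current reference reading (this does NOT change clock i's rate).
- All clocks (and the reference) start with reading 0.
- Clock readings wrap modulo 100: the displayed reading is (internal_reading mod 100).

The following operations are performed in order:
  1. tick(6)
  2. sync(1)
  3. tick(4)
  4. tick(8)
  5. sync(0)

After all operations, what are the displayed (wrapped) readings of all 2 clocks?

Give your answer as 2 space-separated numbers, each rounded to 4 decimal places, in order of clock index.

After op 1 tick(6): ref=6.0000 raw=[12.0000 6.6000]
After op 2 sync(1): ref=6.0000 raw=[12.0000 6.0000]
After op 3 tick(4): ref=10.0000 raw=[20.0000 10.4000]
After op 4 tick(8): ref=18.0000 raw=[36.0000 19.2000]
After op 5 sync(0): ref=18.0000 raw=[18.0000 19.2000]
Wrap final raw readings (mod 100): 18.0000 mod 100 = 18.0000; 19.2000 mod 100 = 19.2000

Answer: 18.0000 19.2000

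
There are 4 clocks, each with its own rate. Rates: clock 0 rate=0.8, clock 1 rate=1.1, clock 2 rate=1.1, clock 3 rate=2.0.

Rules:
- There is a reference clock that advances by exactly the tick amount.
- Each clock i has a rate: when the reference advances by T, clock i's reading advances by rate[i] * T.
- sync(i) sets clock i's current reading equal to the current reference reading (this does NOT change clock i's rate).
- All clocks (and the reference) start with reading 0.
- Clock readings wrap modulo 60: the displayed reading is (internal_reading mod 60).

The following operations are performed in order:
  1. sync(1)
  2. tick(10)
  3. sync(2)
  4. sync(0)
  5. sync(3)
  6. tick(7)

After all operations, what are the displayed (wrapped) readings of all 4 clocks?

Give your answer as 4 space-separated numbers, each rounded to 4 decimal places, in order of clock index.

Answer: 15.6000 18.7000 17.7000 24.0000

Derivation:
After op 1 sync(1): ref=0.0000 raw=[0.0000 0.0000 0.0000 0.0000]
After op 2 tick(10): ref=10.0000 raw=[8.0000 11.0000 11.0000 20.0000]
After op 3 sync(2): ref=10.0000 raw=[8.0000 11.0000 10.0000 20.0000]
After op 4 sync(0): ref=10.0000 raw=[10.0000 11.0000 10.0000 20.0000]
After op 5 sync(3): ref=10.0000 raw=[10.0000 11.0000 10.0000 10.0000]
After op 6 tick(7): ref=17.0000 raw=[15.6000 18.7000 17.7000 24.0000]
Wrap final raw readings (mod 60): 15.6000 mod 60 = 15.6000; 18.7000 mod 60 = 18.7000; 17.7000 mod 60 = 17.7000; 24.0000 mod 60 = 24.0000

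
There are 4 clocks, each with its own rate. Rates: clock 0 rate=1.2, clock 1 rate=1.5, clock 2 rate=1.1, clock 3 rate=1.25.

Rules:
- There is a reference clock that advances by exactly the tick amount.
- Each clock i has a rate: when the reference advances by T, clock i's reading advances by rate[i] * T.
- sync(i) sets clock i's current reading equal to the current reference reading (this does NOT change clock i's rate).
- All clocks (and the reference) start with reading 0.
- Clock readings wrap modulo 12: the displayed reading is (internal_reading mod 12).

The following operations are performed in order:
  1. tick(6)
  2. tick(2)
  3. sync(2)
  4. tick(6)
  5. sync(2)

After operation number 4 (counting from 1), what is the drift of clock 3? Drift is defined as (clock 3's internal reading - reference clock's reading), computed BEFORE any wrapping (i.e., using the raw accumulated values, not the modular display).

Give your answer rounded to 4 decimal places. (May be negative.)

Answer: 3.5000

Derivation:
After op 1 tick(6): ref=6.0000 raw=[7.2000 9.0000 6.6000 7.5000]
After op 2 tick(2): ref=8.0000 raw=[9.6000 12.0000 8.8000 10.0000]
After op 3 sync(2): ref=8.0000 raw=[9.6000 12.0000 8.0000 10.0000]
After op 4 tick(6): ref=14.0000 raw=[16.8000 21.0000 14.6000 17.5000]
Drift of clock 3 after op 4: 17.5000 - 14.0000 = 3.5000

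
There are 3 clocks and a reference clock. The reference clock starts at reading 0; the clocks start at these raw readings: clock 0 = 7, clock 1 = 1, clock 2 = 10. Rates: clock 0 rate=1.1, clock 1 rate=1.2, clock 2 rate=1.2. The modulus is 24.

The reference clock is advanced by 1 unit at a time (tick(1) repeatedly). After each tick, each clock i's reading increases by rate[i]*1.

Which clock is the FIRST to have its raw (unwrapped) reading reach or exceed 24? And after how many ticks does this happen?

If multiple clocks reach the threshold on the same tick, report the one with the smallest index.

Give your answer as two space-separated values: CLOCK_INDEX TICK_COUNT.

clock 0: start=7, rate=1.1, needs 24-7 = 17; ticks = ceil(17/1.1) = ceil(15.4545) = 16; reading at tick 16 = 7 + 1.1*16 = 24.6000
clock 1: start=1, rate=1.2, needs 24-1 = 23; ticks = ceil(23/1.2) = ceil(19.1667) = 20; reading at tick 20 = 1 + 1.2*20 = 25.0000
clock 2: start=10, rate=1.2, needs 24-10 = 14; ticks = ceil(14/1.2) = ceil(11.6667) = 12; reading at tick 12 = 10 + 1.2*12 = 24.4000
Minimum tick count = 12; winners = [2]; smallest index = 2

Answer: 2 12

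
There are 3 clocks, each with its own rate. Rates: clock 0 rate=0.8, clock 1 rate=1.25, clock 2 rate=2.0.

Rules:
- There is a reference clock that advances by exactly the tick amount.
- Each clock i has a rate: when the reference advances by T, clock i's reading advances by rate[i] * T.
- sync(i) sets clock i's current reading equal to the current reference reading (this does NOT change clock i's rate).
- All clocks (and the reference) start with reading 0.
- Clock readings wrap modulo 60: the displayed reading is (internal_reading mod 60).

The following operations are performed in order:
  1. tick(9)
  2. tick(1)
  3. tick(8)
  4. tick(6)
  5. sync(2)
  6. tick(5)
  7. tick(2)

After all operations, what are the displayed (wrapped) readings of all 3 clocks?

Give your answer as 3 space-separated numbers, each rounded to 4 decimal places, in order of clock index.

Answer: 24.8000 38.7500 38.0000

Derivation:
After op 1 tick(9): ref=9.0000 raw=[7.2000 11.2500 18.0000]
After op 2 tick(1): ref=10.0000 raw=[8.0000 12.5000 20.0000]
After op 3 tick(8): ref=18.0000 raw=[14.4000 22.5000 36.0000]
After op 4 tick(6): ref=24.0000 raw=[19.2000 30.0000 48.0000]
After op 5 sync(2): ref=24.0000 raw=[19.2000 30.0000 24.0000]
After op 6 tick(5): ref=29.0000 raw=[23.2000 36.2500 34.0000]
After op 7 tick(2): ref=31.0000 raw=[24.8000 38.7500 38.0000]
Wrap final raw readings (mod 60): 24.8000 mod 60 = 24.8000; 38.7500 mod 60 = 38.7500; 38.0000 mod 60 = 38.0000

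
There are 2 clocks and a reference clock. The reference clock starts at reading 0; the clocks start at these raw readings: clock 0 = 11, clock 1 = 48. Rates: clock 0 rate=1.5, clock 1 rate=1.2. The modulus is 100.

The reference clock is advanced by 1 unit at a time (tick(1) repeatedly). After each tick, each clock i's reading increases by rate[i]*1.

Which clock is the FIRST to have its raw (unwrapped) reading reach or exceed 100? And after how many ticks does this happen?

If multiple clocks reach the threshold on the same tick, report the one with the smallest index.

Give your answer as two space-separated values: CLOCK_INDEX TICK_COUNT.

Answer: 1 44

Derivation:
clock 0: start=11, rate=1.5, needs 100-11 = 89; ticks = ceil(89/1.5) = ceil(59.3333) = 60; reading at tick 60 = 11 + 1.5*60 = 101.0000
clock 1: start=48, rate=1.2, needs 100-48 = 52; ticks = ceil(52/1.2) = ceil(43.3333) = 44; reading at tick 44 = 48 + 1.2*44 = 100.8000
Minimum tick count = 44; winners = [1]; smallest index = 1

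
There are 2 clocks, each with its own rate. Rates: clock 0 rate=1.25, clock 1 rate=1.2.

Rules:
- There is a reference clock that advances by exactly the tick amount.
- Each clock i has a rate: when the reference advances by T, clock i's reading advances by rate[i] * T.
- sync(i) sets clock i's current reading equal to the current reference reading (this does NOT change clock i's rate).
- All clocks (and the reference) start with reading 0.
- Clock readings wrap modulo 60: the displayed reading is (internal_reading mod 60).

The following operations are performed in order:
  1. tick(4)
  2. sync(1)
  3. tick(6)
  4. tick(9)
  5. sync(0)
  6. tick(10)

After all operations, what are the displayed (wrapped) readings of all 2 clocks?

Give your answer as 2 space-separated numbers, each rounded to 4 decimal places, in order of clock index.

Answer: 31.5000 34.0000

Derivation:
After op 1 tick(4): ref=4.0000 raw=[5.0000 4.8000]
After op 2 sync(1): ref=4.0000 raw=[5.0000 4.0000]
After op 3 tick(6): ref=10.0000 raw=[12.5000 11.2000]
After op 4 tick(9): ref=19.0000 raw=[23.7500 22.0000]
After op 5 sync(0): ref=19.0000 raw=[19.0000 22.0000]
After op 6 tick(10): ref=29.0000 raw=[31.5000 34.0000]
Wrap final raw readings (mod 60): 31.5000 mod 60 = 31.5000; 34.0000 mod 60 = 34.0000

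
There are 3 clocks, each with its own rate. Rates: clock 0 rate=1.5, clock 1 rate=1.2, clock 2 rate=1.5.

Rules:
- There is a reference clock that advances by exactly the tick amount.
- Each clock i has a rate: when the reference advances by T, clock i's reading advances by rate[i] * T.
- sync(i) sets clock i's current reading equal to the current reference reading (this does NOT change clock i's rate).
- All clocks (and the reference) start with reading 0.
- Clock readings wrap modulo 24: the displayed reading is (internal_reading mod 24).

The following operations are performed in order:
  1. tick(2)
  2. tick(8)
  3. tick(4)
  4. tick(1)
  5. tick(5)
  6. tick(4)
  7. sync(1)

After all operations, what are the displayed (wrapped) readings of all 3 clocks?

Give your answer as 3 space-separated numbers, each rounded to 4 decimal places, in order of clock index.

After op 1 tick(2): ref=2.0000 raw=[3.0000 2.4000 3.0000]
After op 2 tick(8): ref=10.0000 raw=[15.0000 12.0000 15.0000]
After op 3 tick(4): ref=14.0000 raw=[21.0000 16.8000 21.0000]
After op 4 tick(1): ref=15.0000 raw=[22.5000 18.0000 22.5000]
After op 5 tick(5): ref=20.0000 raw=[30.0000 24.0000 30.0000]
After op 6 tick(4): ref=24.0000 raw=[36.0000 28.8000 36.0000]
After op 7 sync(1): ref=24.0000 raw=[36.0000 24.0000 36.0000]
Wrap final raw readings (mod 24): 36.0000 mod 24 = 12.0000; 24.0000 mod 24 = 0.0000; 36.0000 mod 24 = 12.0000

Answer: 12.0000 0.0000 12.0000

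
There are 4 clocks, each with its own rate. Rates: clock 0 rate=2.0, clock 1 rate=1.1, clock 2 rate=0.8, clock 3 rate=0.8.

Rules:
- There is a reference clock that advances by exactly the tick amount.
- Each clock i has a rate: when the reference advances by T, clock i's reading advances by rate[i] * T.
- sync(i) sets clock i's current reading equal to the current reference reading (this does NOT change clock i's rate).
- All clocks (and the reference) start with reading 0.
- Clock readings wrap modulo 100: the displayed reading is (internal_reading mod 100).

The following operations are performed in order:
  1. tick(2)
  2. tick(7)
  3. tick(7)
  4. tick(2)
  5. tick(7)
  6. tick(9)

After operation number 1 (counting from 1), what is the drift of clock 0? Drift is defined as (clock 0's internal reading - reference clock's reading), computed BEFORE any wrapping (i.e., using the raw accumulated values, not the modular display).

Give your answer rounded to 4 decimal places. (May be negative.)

After op 1 tick(2): ref=2.0000 raw=[4.0000 2.2000 1.6000 1.6000]
Drift of clock 0 after op 1: 4.0000 - 2.0000 = 2.0000

Answer: 2.0000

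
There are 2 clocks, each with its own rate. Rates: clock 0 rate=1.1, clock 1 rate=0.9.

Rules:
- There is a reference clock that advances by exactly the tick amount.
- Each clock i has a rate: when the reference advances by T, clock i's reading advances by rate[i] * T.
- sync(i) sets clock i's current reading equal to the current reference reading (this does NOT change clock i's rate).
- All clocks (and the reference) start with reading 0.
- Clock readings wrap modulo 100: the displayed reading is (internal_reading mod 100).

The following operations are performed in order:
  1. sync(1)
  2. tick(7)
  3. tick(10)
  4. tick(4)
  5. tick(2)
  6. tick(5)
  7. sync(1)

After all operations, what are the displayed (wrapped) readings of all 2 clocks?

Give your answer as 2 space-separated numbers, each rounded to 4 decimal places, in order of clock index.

Answer: 30.8000 28.0000

Derivation:
After op 1 sync(1): ref=0.0000 raw=[0.0000 0.0000]
After op 2 tick(7): ref=7.0000 raw=[7.7000 6.3000]
After op 3 tick(10): ref=17.0000 raw=[18.7000 15.3000]
After op 4 tick(4): ref=21.0000 raw=[23.1000 18.9000]
After op 5 tick(2): ref=23.0000 raw=[25.3000 20.7000]
After op 6 tick(5): ref=28.0000 raw=[30.8000 25.2000]
After op 7 sync(1): ref=28.0000 raw=[30.8000 28.0000]
Wrap final raw readings (mod 100): 30.8000 mod 100 = 30.8000; 28.0000 mod 100 = 28.0000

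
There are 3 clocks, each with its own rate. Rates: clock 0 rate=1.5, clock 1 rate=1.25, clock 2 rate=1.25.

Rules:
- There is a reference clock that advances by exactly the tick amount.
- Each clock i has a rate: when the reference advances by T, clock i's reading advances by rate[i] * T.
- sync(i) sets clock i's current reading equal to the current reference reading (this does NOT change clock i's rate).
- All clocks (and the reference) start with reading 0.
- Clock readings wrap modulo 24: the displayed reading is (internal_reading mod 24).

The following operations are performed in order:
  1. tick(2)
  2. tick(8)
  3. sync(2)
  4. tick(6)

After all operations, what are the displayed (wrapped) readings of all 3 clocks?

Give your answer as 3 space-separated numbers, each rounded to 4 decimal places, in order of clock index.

Answer: 0.0000 20.0000 17.5000

Derivation:
After op 1 tick(2): ref=2.0000 raw=[3.0000 2.5000 2.5000]
After op 2 tick(8): ref=10.0000 raw=[15.0000 12.5000 12.5000]
After op 3 sync(2): ref=10.0000 raw=[15.0000 12.5000 10.0000]
After op 4 tick(6): ref=16.0000 raw=[24.0000 20.0000 17.5000]
Wrap final raw readings (mod 24): 24.0000 mod 24 = 0.0000; 20.0000 mod 24 = 20.0000; 17.5000 mod 24 = 17.5000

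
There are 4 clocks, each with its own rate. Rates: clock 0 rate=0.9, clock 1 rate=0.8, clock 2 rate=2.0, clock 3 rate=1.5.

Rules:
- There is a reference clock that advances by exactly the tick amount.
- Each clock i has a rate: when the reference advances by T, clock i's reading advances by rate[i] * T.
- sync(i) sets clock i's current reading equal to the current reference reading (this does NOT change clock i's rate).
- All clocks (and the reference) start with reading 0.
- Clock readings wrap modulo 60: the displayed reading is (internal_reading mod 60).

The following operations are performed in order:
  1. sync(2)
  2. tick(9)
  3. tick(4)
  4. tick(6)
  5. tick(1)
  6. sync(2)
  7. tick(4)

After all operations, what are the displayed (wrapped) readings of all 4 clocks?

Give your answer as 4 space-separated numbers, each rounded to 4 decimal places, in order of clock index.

Answer: 21.6000 19.2000 28.0000 36.0000

Derivation:
After op 1 sync(2): ref=0.0000 raw=[0.0000 0.0000 0.0000 0.0000]
After op 2 tick(9): ref=9.0000 raw=[8.1000 7.2000 18.0000 13.5000]
After op 3 tick(4): ref=13.0000 raw=[11.7000 10.4000 26.0000 19.5000]
After op 4 tick(6): ref=19.0000 raw=[17.1000 15.2000 38.0000 28.5000]
After op 5 tick(1): ref=20.0000 raw=[18.0000 16.0000 40.0000 30.0000]
After op 6 sync(2): ref=20.0000 raw=[18.0000 16.0000 20.0000 30.0000]
After op 7 tick(4): ref=24.0000 raw=[21.6000 19.2000 28.0000 36.0000]
Wrap final raw readings (mod 60): 21.6000 mod 60 = 21.6000; 19.2000 mod 60 = 19.2000; 28.0000 mod 60 = 28.0000; 36.0000 mod 60 = 36.0000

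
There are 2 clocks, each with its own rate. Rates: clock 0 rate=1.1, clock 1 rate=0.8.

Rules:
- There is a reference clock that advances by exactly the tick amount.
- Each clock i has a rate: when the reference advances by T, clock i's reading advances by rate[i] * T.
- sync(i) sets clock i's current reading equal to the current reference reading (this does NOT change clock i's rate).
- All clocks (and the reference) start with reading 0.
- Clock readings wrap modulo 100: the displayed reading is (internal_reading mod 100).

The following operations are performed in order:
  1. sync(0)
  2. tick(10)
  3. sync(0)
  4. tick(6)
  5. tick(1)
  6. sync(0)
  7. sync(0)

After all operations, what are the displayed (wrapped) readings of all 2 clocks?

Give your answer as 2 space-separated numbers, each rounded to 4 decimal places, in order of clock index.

Answer: 17.0000 13.6000

Derivation:
After op 1 sync(0): ref=0.0000 raw=[0.0000 0.0000]
After op 2 tick(10): ref=10.0000 raw=[11.0000 8.0000]
After op 3 sync(0): ref=10.0000 raw=[10.0000 8.0000]
After op 4 tick(6): ref=16.0000 raw=[16.6000 12.8000]
After op 5 tick(1): ref=17.0000 raw=[17.7000 13.6000]
After op 6 sync(0): ref=17.0000 raw=[17.0000 13.6000]
After op 7 sync(0): ref=17.0000 raw=[17.0000 13.6000]
Wrap final raw readings (mod 100): 17.0000 mod 100 = 17.0000; 13.6000 mod 100 = 13.6000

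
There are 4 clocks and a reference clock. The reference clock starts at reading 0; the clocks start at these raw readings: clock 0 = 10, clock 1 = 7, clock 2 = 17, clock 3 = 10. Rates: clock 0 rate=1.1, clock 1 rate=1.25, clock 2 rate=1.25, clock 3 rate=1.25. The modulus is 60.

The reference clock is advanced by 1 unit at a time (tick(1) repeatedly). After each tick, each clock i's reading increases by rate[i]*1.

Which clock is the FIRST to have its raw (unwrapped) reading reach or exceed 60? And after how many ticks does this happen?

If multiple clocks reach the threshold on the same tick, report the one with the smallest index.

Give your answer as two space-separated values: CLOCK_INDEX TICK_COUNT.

Answer: 2 35

Derivation:
clock 0: start=10, rate=1.1, needs 60-10 = 50; ticks = ceil(50/1.1) = ceil(45.4545) = 46; reading at tick 46 = 10 + 1.1*46 = 60.6000
clock 1: start=7, rate=1.25, needs 60-7 = 53; ticks = ceil(53/1.25) = ceil(42.4000) = 43; reading at tick 43 = 7 + 1.25*43 = 60.7500
clock 2: start=17, rate=1.25, needs 60-17 = 43; ticks = ceil(43/1.25) = ceil(34.4000) = 35; reading at tick 35 = 17 + 1.25*35 = 60.7500
clock 3: start=10, rate=1.25, needs 60-10 = 50; ticks = ceil(50/1.25) = ceil(40.0000) = 40; reading at tick 40 = 10 + 1.25*40 = 60.0000
Minimum tick count = 35; winners = [2]; smallest index = 2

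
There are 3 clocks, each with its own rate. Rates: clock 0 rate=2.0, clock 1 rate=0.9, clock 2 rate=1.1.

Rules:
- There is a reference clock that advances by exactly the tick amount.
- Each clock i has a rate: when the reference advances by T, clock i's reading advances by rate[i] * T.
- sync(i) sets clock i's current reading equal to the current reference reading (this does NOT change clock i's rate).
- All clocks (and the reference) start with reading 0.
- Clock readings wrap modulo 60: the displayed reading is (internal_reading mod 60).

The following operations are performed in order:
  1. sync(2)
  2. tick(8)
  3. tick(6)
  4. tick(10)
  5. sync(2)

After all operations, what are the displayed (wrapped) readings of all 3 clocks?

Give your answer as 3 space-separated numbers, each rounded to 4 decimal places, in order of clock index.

Answer: 48.0000 21.6000 24.0000

Derivation:
After op 1 sync(2): ref=0.0000 raw=[0.0000 0.0000 0.0000]
After op 2 tick(8): ref=8.0000 raw=[16.0000 7.2000 8.8000]
After op 3 tick(6): ref=14.0000 raw=[28.0000 12.6000 15.4000]
After op 4 tick(10): ref=24.0000 raw=[48.0000 21.6000 26.4000]
After op 5 sync(2): ref=24.0000 raw=[48.0000 21.6000 24.0000]
Wrap final raw readings (mod 60): 48.0000 mod 60 = 48.0000; 21.6000 mod 60 = 21.6000; 24.0000 mod 60 = 24.0000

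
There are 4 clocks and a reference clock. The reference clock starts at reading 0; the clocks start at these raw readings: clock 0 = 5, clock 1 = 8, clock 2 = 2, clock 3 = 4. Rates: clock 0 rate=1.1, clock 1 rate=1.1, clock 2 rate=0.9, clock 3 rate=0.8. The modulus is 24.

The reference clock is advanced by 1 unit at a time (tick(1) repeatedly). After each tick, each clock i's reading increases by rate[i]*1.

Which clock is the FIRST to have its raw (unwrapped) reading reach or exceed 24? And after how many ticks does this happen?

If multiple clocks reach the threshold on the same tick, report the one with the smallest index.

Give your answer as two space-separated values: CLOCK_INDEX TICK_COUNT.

Answer: 1 15

Derivation:
clock 0: start=5, rate=1.1, needs 24-5 = 19; ticks = ceil(19/1.1) = ceil(17.2727) = 18; reading at tick 18 = 5 + 1.1*18 = 24.8000
clock 1: start=8, rate=1.1, needs 24-8 = 16; ticks = ceil(16/1.1) = ceil(14.5455) = 15; reading at tick 15 = 8 + 1.1*15 = 24.5000
clock 2: start=2, rate=0.9, needs 24-2 = 22; ticks = ceil(22/0.9) = ceil(24.4444) = 25; reading at tick 25 = 2 + 0.9*25 = 24.5000
clock 3: start=4, rate=0.8, needs 24-4 = 20; ticks = ceil(20/0.8) = ceil(25.0000) = 25; reading at tick 25 = 4 + 0.8*25 = 24.0000
Minimum tick count = 15; winners = [1]; smallest index = 1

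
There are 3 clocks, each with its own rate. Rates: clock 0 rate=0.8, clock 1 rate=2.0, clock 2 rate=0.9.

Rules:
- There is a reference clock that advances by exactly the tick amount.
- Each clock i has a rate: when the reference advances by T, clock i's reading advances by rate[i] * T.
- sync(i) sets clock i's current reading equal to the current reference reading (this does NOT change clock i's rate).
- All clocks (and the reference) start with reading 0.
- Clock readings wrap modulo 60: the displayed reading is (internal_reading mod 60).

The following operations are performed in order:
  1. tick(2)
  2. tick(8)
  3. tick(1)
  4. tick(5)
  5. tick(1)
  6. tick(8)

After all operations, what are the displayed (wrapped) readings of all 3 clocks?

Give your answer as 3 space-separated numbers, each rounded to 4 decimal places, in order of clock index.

Answer: 20.0000 50.0000 22.5000

Derivation:
After op 1 tick(2): ref=2.0000 raw=[1.6000 4.0000 1.8000]
After op 2 tick(8): ref=10.0000 raw=[8.0000 20.0000 9.0000]
After op 3 tick(1): ref=11.0000 raw=[8.8000 22.0000 9.9000]
After op 4 tick(5): ref=16.0000 raw=[12.8000 32.0000 14.4000]
After op 5 tick(1): ref=17.0000 raw=[13.6000 34.0000 15.3000]
After op 6 tick(8): ref=25.0000 raw=[20.0000 50.0000 22.5000]
Wrap final raw readings (mod 60): 20.0000 mod 60 = 20.0000; 50.0000 mod 60 = 50.0000; 22.5000 mod 60 = 22.5000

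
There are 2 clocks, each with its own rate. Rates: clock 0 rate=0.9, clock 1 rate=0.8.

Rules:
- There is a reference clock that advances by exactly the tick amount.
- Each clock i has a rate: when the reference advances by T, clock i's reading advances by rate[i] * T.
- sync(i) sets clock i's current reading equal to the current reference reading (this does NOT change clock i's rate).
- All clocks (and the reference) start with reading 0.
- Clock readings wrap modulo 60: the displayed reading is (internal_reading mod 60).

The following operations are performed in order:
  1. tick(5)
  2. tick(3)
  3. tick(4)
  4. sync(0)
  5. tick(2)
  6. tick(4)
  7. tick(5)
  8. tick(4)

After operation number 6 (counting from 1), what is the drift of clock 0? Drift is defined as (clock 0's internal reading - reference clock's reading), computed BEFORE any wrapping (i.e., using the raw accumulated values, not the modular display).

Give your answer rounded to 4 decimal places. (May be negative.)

After op 1 tick(5): ref=5.0000 raw=[4.5000 4.0000]
After op 2 tick(3): ref=8.0000 raw=[7.2000 6.4000]
After op 3 tick(4): ref=12.0000 raw=[10.8000 9.6000]
After op 4 sync(0): ref=12.0000 raw=[12.0000 9.6000]
After op 5 tick(2): ref=14.0000 raw=[13.8000 11.2000]
After op 6 tick(4): ref=18.0000 raw=[17.4000 14.4000]
Drift of clock 0 after op 6: 17.4000 - 18.0000 = -0.6000

Answer: -0.6000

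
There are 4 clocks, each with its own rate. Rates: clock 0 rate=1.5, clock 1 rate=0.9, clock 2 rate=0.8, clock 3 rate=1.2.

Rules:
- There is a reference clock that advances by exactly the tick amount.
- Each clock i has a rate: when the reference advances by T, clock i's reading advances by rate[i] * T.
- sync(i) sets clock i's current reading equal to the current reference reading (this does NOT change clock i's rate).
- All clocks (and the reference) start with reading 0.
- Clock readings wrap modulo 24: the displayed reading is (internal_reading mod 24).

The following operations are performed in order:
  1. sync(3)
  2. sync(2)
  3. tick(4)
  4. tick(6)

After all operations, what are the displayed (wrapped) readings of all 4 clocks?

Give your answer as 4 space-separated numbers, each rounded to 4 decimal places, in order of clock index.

Answer: 15.0000 9.0000 8.0000 12.0000

Derivation:
After op 1 sync(3): ref=0.0000 raw=[0.0000 0.0000 0.0000 0.0000]
After op 2 sync(2): ref=0.0000 raw=[0.0000 0.0000 0.0000 0.0000]
After op 3 tick(4): ref=4.0000 raw=[6.0000 3.6000 3.2000 4.8000]
After op 4 tick(6): ref=10.0000 raw=[15.0000 9.0000 8.0000 12.0000]
Wrap final raw readings (mod 24): 15.0000 mod 24 = 15.0000; 9.0000 mod 24 = 9.0000; 8.0000 mod 24 = 8.0000; 12.0000 mod 24 = 12.0000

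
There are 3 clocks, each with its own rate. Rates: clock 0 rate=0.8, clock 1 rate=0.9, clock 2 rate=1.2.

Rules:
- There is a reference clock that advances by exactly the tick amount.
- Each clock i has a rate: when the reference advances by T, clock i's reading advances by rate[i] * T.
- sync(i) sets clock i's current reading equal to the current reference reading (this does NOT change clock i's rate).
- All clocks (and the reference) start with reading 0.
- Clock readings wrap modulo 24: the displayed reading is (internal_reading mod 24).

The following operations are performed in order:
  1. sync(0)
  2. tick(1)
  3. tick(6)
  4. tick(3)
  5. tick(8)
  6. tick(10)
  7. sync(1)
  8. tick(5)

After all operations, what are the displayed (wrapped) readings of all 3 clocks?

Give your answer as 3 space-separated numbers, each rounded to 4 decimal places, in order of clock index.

Answer: 2.4000 8.5000 15.6000

Derivation:
After op 1 sync(0): ref=0.0000 raw=[0.0000 0.0000 0.0000]
After op 2 tick(1): ref=1.0000 raw=[0.8000 0.9000 1.2000]
After op 3 tick(6): ref=7.0000 raw=[5.6000 6.3000 8.4000]
After op 4 tick(3): ref=10.0000 raw=[8.0000 9.0000 12.0000]
After op 5 tick(8): ref=18.0000 raw=[14.4000 16.2000 21.6000]
After op 6 tick(10): ref=28.0000 raw=[22.4000 25.2000 33.6000]
After op 7 sync(1): ref=28.0000 raw=[22.4000 28.0000 33.6000]
After op 8 tick(5): ref=33.0000 raw=[26.4000 32.5000 39.6000]
Wrap final raw readings (mod 24): 26.4000 mod 24 = 2.4000; 32.5000 mod 24 = 8.5000; 39.6000 mod 24 = 15.6000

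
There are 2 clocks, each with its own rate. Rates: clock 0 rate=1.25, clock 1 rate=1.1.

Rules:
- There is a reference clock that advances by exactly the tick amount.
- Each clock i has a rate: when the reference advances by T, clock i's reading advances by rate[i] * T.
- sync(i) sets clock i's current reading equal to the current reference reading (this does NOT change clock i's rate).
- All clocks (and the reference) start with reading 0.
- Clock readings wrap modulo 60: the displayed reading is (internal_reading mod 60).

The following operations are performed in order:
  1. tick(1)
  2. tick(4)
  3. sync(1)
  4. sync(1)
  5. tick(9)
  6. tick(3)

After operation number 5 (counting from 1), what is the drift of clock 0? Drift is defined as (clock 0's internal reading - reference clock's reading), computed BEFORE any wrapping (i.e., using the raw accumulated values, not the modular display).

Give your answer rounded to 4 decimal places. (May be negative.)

Answer: 3.5000

Derivation:
After op 1 tick(1): ref=1.0000 raw=[1.2500 1.1000]
After op 2 tick(4): ref=5.0000 raw=[6.2500 5.5000]
After op 3 sync(1): ref=5.0000 raw=[6.2500 5.0000]
After op 4 sync(1): ref=5.0000 raw=[6.2500 5.0000]
After op 5 tick(9): ref=14.0000 raw=[17.5000 14.9000]
Drift of clock 0 after op 5: 17.5000 - 14.0000 = 3.5000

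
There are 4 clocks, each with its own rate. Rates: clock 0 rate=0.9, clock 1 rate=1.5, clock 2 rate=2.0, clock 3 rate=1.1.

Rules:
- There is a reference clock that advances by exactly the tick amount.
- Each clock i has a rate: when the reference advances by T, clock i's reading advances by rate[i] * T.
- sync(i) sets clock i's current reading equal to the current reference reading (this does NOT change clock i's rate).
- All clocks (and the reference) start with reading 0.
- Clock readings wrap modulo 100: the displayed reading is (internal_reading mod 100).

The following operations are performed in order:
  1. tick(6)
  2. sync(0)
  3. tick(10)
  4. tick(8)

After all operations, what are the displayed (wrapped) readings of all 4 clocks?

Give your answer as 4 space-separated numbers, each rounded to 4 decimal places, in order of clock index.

After op 1 tick(6): ref=6.0000 raw=[5.4000 9.0000 12.0000 6.6000]
After op 2 sync(0): ref=6.0000 raw=[6.0000 9.0000 12.0000 6.6000]
After op 3 tick(10): ref=16.0000 raw=[15.0000 24.0000 32.0000 17.6000]
After op 4 tick(8): ref=24.0000 raw=[22.2000 36.0000 48.0000 26.4000]
Wrap final raw readings (mod 100): 22.2000 mod 100 = 22.2000; 36.0000 mod 100 = 36.0000; 48.0000 mod 100 = 48.0000; 26.4000 mod 100 = 26.4000

Answer: 22.2000 36.0000 48.0000 26.4000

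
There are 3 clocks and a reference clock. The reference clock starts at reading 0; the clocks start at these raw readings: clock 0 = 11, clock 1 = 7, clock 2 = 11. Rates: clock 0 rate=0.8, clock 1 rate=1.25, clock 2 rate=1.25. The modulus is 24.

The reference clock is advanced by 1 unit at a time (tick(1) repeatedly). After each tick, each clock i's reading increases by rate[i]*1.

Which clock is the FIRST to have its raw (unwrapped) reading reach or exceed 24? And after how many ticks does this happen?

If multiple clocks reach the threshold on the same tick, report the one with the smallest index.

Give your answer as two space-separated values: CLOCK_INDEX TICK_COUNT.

Answer: 2 11

Derivation:
clock 0: start=11, rate=0.8, needs 24-11 = 13; ticks = ceil(13/0.8) = ceil(16.2500) = 17; reading at tick 17 = 11 + 0.8*17 = 24.6000
clock 1: start=7, rate=1.25, needs 24-7 = 17; ticks = ceil(17/1.25) = ceil(13.6000) = 14; reading at tick 14 = 7 + 1.25*14 = 24.5000
clock 2: start=11, rate=1.25, needs 24-11 = 13; ticks = ceil(13/1.25) = ceil(10.4000) = 11; reading at tick 11 = 11 + 1.25*11 = 24.7500
Minimum tick count = 11; winners = [2]; smallest index = 2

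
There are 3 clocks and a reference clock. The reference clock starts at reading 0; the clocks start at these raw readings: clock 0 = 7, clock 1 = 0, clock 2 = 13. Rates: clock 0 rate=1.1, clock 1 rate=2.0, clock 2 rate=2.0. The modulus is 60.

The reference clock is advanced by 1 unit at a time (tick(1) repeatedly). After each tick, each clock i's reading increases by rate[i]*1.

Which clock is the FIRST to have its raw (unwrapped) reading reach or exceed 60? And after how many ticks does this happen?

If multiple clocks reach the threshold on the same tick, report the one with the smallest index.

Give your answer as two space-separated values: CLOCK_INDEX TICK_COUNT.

clock 0: start=7, rate=1.1, needs 60-7 = 53; ticks = ceil(53/1.1) = ceil(48.1818) = 49; reading at tick 49 = 7 + 1.1*49 = 60.9000
clock 1: start=0, rate=2.0, needs 60-0 = 60; ticks = ceil(60/2.0) = ceil(30.0000) = 30; reading at tick 30 = 0 + 2.0*30 = 60.0000
clock 2: start=13, rate=2.0, needs 60-13 = 47; ticks = ceil(47/2.0) = ceil(23.5000) = 24; reading at tick 24 = 13 + 2.0*24 = 61.0000
Minimum tick count = 24; winners = [2]; smallest index = 2

Answer: 2 24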